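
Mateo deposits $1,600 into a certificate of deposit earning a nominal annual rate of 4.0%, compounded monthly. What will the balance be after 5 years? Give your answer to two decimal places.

$1,953.59

i = 0.04/12 = 0.00333333 per month; n = 5·12 = 60.
1,600 × (1+0.00333333)^60 = 1,600 × 1.220997 = 1,953.5946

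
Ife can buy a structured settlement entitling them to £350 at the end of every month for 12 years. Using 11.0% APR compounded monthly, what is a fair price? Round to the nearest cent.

i = 0.11/12 = 0.00916667 per month; n = 12·12 = 144.
PV = PMT · [1 − (1+i)^(−n)] / i = 350 · 79.773109 = 27,920.5882

£27,920.59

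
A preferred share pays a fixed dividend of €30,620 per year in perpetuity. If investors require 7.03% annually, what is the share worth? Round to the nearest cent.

€435,561.88

PV = PMT / i = 30620 / 0.0703 = 435,561.8777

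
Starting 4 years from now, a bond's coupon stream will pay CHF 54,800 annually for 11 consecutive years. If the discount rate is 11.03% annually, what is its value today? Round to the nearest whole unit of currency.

PV at t=3 (ordinary 11-year annuity): 54800 × a(11|0.1103) = 54800 × 6.198173 = 339,659.8559
Discount back 3 years: 339,659.8559 × (1+0.1103)^(−3) = 339,659.8559 × 0.730599 = 248,155.0980

CHF 248,155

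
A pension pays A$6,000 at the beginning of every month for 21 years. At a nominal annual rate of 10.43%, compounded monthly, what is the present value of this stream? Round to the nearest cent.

i = 0.1043/12 = 0.00869167 per month; n = 21·12 = 252.
PV = 6000 × [1 − (1+0.00869167)^(−252)] / 0.00869167 × (1+i) = 6000 × 102.944918 = 617,669.5096
(annuity-due: payments at period start, so ×(1+i).)

A$617,669.51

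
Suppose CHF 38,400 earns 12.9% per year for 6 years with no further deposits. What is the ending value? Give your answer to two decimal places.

CHF 79,523.39

FV = 38,400 × (1 + 0.129)^6 = 79,523.3883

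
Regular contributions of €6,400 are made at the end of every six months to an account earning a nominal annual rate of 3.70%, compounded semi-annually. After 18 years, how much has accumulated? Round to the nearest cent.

i = 0.037/2 = 0.0185 per half-year; n = 18·2 = 36.
FV = 6400 × [(1+0.0185)^36 − 1] / 0.0185 = 6400 × 50.520368 = 323,330.3531

€323,330.35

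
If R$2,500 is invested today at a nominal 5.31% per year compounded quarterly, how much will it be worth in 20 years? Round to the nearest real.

Periodic rate i = 0.0531/4 = 0.013275; n = 20 × 4 = 80 periods.
FV = PV·(1+i)^n = 2,500 × 2.872012 = 7,180.0294

R$7,180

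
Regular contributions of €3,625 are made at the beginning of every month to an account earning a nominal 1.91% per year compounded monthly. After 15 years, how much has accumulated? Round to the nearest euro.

Periodic rate i = 0.0191/12 = 0.00159167; n = 15 × 12 = 180 periods.
FV = PMT · [(1+i)^n − 1] / i × (1+i) = 3625 · 208.575355 = 756,085.6635
Payments are at the start of each period, so multiply by (1+i).

€756,086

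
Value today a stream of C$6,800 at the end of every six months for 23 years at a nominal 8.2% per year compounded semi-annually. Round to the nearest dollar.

Periodic rate i = 0.082/2 = 0.041; n = 23 × 2 = 46 periods.
Annuity factor a(46|0.041) = 20.548905; PV = 6800 × 20.548905 = 139,732.5563

C$139,733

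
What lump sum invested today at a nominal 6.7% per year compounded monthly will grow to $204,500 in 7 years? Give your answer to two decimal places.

$128,107.84

i = 0.067/12 = 0.00558333 per month; n = 7·12 = 84.
PV = 204,500 / (1 + 0.00558333)^84 = 204,500 / 1.596311 = 128,107.8406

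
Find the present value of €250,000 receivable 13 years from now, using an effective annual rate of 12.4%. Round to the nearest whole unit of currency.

€54,699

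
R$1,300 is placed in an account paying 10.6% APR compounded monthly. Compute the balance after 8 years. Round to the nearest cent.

R$3,024.18

With 12 periods per year: i = 0.00883333, n = 96.
1,300 × (1+0.00883333)^96 = 1,300 × 2.326294 = 3,024.1826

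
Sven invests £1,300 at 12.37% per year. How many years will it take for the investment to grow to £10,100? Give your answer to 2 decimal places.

n = ln(10100/1300) / ln(1+0.1237) = ln(7.76923) / 0.116627 = 17.5789 years

17.58 years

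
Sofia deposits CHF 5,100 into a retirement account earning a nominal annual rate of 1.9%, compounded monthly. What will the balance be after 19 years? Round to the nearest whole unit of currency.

CHF 7,315

With 12 periods per year: i = 0.00158333, n = 228.
FV = 5,100 × (1 + 0.00158333)^228 = 7,315.2049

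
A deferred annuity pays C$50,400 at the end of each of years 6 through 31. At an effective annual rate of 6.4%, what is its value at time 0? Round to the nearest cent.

C$462,391.32

PV at t=5 (ordinary 26-year annuity): 50400 × a(26|0.064) = 50400 × 12.510863 = 630,547.5008
PV₀ = 630,547.5008 / (1+0.064)^5 = 630,547.5008 / 1.363666 = 462,391.3157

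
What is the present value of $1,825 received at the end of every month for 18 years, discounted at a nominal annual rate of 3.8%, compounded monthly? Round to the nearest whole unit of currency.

$285,196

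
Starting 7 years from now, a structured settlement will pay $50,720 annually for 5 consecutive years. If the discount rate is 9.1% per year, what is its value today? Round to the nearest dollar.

$116,685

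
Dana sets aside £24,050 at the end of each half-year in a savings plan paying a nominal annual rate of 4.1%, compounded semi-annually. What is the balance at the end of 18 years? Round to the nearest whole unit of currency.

With 2 periods per year: i = 0.0205, n = 36.
FV = PMT · [(1+i)^n − 1] / i = 24050 · 52.497360 = 1,262,561.5135

£1,262,562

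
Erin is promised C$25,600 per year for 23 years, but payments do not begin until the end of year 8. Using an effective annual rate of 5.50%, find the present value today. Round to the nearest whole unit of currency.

C$226,580

Value one period before first payment (t=7): 25600 × [1 − (1+0.055)^(−23)] / 0.055 = 25600 × 12.875042 = 329,601.0853
Discount back 7 years: 329,601.0853 × (1+0.055)^(−7) = 329,601.0853 × 0.687437 = 226,579.9182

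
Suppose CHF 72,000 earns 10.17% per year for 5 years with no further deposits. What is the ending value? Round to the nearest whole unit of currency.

FV = 72,000 × (1 + 0.1017)^5 = 116,855.5230

CHF 116,856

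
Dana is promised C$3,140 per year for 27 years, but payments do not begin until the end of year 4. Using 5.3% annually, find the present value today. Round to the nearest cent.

C$38,158.59

Value one period before first payment (t=3): 3140 × [1 − (1+0.053)^(−27)] / 0.053 = 3140 × 14.188870 = 44,553.0517
PV₀ = 44,553.0517 / (1+0.053)^3 = 44,553.0517 / 1.167576 = 38,158.5922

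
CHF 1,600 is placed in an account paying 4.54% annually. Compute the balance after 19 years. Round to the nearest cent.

1,600 × (1+0.0454)^19 = 1,600 × 2.324703 = 3,719.5243

CHF 3,719.52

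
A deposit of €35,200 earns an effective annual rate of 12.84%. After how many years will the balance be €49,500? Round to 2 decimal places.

(1+i)^n = 49500/35200 = 1.40625, so n = ln 1.40625 / ln 1.1284 = 2.8222 years

2.82 years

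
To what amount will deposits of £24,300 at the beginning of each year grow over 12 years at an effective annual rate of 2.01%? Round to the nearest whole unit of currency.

£332,652

FV = 24300 × [(1+0.0201)^12 − 1] / 0.0201 × (1+i) = 24300 × 13.689369 = 332,651.6644
Payments are at the start of each period, so multiply by (1+i).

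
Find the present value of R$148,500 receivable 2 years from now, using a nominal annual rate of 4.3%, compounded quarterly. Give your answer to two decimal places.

R$136,325.30

With 4 periods per year: i = 0.01075, n = 8.
PV = 148,500 / (1 + 0.01075)^8 = 148,500 / 1.089306 = 136,325.2973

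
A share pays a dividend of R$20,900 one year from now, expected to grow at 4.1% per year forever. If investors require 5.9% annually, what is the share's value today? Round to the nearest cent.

R$1,161,111.11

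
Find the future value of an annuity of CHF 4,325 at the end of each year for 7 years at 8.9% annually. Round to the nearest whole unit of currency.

FV = 4325 × [(1+0.089)^7 − 1] / 0.089 = 4325 × 9.172266 = 39,670.0508

CHF 39,670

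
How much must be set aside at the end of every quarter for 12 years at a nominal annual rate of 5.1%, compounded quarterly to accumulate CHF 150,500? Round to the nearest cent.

With 4 periods per year: i = 0.01275, n = 48.
FV-annuity factor = 65.646705; PMT = 150500 / 65.646705 = 2,292.5751

CHF 2,292.58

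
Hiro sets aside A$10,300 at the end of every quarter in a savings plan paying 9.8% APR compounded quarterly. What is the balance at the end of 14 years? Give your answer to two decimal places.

A$1,210,167.87

i = 0.098/4 = 0.0245 per quarter; n = 14·4 = 56.
FV = PMT · [(1+i)^n − 1] / i = 10300 · 117.492026 = 1,210,167.8662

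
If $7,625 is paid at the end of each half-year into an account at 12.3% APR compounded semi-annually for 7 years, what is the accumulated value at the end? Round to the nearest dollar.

With 2 periods per year: i = 0.0615, n = 14.
Accumulation factor s(14|0.0615) = 21.237558; FV = 7625 × 21.237558 = 161,936.3761

$161,936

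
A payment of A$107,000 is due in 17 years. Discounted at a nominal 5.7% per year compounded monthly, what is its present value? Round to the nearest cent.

Periodic rate i = 0.057/12 = 0.00475; n = 17 × 12 = 204 periods.
PV = FV·(1+i)^(−n) = 107,000 × 0.380334 = 40,695.7208

A$40,695.72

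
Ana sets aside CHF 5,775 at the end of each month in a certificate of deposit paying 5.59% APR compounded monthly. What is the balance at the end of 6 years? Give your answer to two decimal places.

i = 0.0559/12 = 0.00465833 per month; n = 6·12 = 72.
FV = 5775 × [(1+0.00465833)^72 − 1] / 0.00465833 = 5775 × 85.311835 = 492,675.8497

CHF 492,675.85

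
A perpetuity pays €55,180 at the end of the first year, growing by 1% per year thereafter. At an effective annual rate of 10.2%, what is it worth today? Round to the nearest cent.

€599,782.61

PV = PMT / (i − g) = 55180 / (0.102 − 0.01) = 55180 / 0.092000 = 599,782.6087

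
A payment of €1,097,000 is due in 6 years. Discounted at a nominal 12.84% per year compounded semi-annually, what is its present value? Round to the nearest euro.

Periodic rate i = 0.1284/2 = 0.0642; n = 6 × 2 = 12 periods.
Discount factor = (1+0.0642)^(−12) = 0.473937; PV = 1,097,000 × 0.473937 = 519,909.2838

€519,909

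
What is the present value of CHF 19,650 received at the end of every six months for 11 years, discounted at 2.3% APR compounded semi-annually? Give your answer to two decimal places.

CHF 380,031.56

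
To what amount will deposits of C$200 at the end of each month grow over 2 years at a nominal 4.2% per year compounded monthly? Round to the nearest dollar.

C$4,998

i = 0.042/12 = 0.0035 per month; n = 2·12 = 24.
FV = 200 × [(1+0.0035)^24 − 1] / 0.0035 = 200 × 24.991256 = 4,998.2512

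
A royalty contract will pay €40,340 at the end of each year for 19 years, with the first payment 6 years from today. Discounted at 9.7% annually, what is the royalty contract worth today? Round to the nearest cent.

Value one period before first payment (t=5): 40340 × [1 − (1+0.097)^(−19)] / 0.097 = 40340 × 8.533853 = 344,255.6424
Discount back 5 years: 344,255.6424 × (1+0.097)^(−5) = 344,255.6424 × 0.629458 = 216,694.5203

€216,694.52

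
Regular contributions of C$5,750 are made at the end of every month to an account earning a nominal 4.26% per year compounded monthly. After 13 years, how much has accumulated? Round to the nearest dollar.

C$1,195,589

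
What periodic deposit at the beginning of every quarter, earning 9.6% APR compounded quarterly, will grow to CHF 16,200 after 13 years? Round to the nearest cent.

CHF 156.10

Periodic rate i = 0.096/4 = 0.024; n = 13 × 4 = 52 periods.
PMT = 16200 / ( [(1+0.024)^52 − 1] / 0.024 × (1+i) ) = 16200 / 103.782350 = 156.0959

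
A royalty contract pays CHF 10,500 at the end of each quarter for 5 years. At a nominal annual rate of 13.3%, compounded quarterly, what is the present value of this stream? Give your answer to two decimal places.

CHF 151,621.15

i = 0.133/4 = 0.03325 per quarter; n = 5·4 = 20.
Annuity factor a(20|0.03325) = 14.440109; PV = 10500 × 14.440109 = 151,621.1475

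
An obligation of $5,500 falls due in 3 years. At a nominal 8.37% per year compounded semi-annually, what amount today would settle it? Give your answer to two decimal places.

$4,300.62

With 2 periods per year: i = 0.04185, n = 6.
PV = FV·(1+i)^(−n) = 5,500 × 0.781932 = 4,300.6244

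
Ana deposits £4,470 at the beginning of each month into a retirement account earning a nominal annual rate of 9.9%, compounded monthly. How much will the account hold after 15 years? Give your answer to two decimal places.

With 12 periods per year: i = 0.00825, n = 180.
Accumulation factor s(180|0.00825) × (1+i) = 414.073070; FV = 4470 × 414.073070 = 1,850,906.6218
Payments are at the start of each period, so multiply by (1+i).

£1,850,906.62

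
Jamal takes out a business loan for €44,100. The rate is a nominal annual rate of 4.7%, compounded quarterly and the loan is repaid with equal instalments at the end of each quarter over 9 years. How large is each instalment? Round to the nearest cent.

Periodic rate i = 0.047/4 = 0.01175; n = 9 × 4 = 36 periods.
Annuity-PV factor = 29.217367; PMT = 44100 / 29.217367 = 1,509.3763

€1,509.38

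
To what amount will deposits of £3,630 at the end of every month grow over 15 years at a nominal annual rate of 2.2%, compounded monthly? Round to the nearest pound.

With 12 periods per year: i = 0.00183333, n = 180.
FV = PMT · [(1+i)^n − 1] / i = 3630 · 213.026148 = 773,284.9165

£773,285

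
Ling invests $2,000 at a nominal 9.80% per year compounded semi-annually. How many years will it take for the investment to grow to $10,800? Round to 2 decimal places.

17.63 years

Periodic rate i = 0.098/2 = 0.049.
n = ln(10800/2000) / ln(1+0.049) = ln(5.40000) / 0.047837 = 35.2528 half-years
= 35.2528/2 years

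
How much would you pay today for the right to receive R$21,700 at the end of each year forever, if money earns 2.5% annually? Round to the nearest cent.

R$868,000.00

PV = PMT / i = 21700 / 0.025 = 868,000.0000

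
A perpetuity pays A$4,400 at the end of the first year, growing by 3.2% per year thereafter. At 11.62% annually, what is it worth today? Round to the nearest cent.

PV = PMT / (i − g) = 4400 / (0.1162 − 0.032) = 4400 / 0.084200 = 52,256.5321

A$52,256.53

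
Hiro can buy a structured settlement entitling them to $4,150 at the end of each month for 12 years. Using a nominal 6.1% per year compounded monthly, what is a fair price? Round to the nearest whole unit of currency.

i = 0.061/12 = 0.00508333 per month; n = 12·12 = 144.
Annuity factor a(144|0.00508333) = 101.933362; PV = 4150 × 101.933362 = 423,023.4533

$423,023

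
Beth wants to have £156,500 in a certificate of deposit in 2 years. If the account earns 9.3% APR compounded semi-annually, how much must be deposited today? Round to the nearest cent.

£130,484.04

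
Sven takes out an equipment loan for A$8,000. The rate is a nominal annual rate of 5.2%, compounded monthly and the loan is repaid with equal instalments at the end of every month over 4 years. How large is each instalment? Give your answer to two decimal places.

A$184.96

Periodic rate i = 0.052/12 = 0.00433333; n = 4 × 12 = 48 periods.
PMT = 8000 / ( [1 − (1+0.00433333)^(−48)] / 0.00433333 ) = 8000 / 43.252592 = 184.9600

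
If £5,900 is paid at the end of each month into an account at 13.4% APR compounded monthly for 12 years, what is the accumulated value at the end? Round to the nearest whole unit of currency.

i = 0.134/12 = 0.0111667 per month; n = 12·12 = 144.
FV = PMT · [(1+i)^n − 1] / i = 5900 · 353.598691 = 2,086,232.2740

£2,086,232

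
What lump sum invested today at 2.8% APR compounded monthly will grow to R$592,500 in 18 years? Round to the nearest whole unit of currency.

R$358,145

With 12 periods per year: i = 0.00233333, n = 216.
Discount factor = (1+0.00233333)^(−216) = 0.604464; PV = 592,500 × 0.604464 = 358,145.0099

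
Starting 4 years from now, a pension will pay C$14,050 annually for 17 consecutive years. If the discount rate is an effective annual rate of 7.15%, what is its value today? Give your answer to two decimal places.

C$110,355.44

Value one period before first payment (t=3): 14050 × [1 − (1+0.0715)^(−17)] / 0.0715 = 14050 × 9.662598 = 135,759.5085
PV₀ = 135,759.5085 / (1+0.0715)^3 = 135,759.5085 / 1.230202 = 110,355.4360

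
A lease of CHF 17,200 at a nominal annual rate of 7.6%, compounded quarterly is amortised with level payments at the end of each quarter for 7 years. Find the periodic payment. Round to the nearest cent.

i = 0.076/4 = 0.019 per quarter; n = 7·4 = 28.
Annuity-PV factor = 21.559576; PMT = 17200 / 21.559576 = 797.7893

CHF 797.79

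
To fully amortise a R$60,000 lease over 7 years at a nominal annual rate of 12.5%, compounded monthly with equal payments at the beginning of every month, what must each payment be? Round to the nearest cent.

R$1,064.19

i = 0.125/12 = 0.0104167 per month; n = 7·12 = 84.
PMT = 60000 / ( [1 − (1+0.0104167)^(−84)] / 0.0104167 × (1+i) ) = 60000 / 56.380962 = 1,064.1890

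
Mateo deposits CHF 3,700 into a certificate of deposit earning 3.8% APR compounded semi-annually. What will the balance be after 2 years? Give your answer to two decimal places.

CHF 3,989.32

With 2 periods per year: i = 0.019, n = 4.
FV = 3,700 × (1 + 0.019)^4 = 3,989.3162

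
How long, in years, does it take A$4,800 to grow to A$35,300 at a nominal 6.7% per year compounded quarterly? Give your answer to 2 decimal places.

Periodic rate i = 0.067/4 = 0.01675.
(1+i)^n = 35300/4800 = 7.35417, so n = ln 7.35417 / ln 1.01675 = 120.1153 quarters
= 120.1153/4 years

30.03 years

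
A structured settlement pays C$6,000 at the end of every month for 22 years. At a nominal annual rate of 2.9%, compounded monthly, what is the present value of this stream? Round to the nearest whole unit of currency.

Periodic rate i = 0.029/12 = 0.00241667; n = 22 × 12 = 264 periods.
Annuity factor a(264|0.00241667) = 194.997982; PV = 6000 × 194.997982 = 1,169,987.8891

C$1,169,988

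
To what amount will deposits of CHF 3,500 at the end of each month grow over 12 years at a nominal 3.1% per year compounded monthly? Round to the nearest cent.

With 12 periods per year: i = 0.00258333, n = 144.
Accumulation factor s(144|0.00258333) = 174.169284; FV = 3500 × 174.169284 = 609,592.4942

CHF 609,592.49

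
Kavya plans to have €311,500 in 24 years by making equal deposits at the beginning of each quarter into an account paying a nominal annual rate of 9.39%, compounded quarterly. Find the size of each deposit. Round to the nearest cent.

€863.19

i = 0.0939/4 = 0.023475 per quarter; n = 24·4 = 96.
FV-annuity factor × (1+i) = 360.871721; PMT = 311500 / 360.871721 = 863.1876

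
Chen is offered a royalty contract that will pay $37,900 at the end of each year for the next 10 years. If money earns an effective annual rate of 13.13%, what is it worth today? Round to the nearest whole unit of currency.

$204,591

PV = 37900 × [1 − (1+0.1313)^(−10)] / 0.1313 = 37900 × 5.398167 = 204,590.5433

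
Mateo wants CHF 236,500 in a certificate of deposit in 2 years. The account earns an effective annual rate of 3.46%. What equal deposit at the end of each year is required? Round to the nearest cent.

PMT = 236500 / ( [(1+0.0346)^2 − 1] / 0.0346 ) = 236500 / 2.034600 = 116,239.0642

CHF 116,239.06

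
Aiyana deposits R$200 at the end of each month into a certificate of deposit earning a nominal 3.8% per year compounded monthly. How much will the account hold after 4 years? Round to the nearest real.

R$10,350

Periodic rate i = 0.038/12 = 0.00316667; n = 4 × 12 = 48 periods.
FV = PMT · [(1+i)^n − 1] / i = 200 · 51.751795 = 10,350.3591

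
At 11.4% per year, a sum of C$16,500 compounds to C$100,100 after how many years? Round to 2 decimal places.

16.70 years

(1+i)^n = 100100/16500 = 6.06667, so n = ln 6.06667 / ln 1.114 = 16.6993 years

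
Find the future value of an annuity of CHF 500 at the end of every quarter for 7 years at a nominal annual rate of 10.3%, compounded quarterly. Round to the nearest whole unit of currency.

CHF 20,152

With 4 periods per year: i = 0.02575, n = 28.
FV = PMT · [(1+i)^n − 1] / i = 500 · 40.303124 = 20,151.5620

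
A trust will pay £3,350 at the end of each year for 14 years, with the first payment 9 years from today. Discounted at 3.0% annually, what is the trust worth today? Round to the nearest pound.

Value one period before first payment (t=8): 3350 × [1 − (1+0.03)^(−14)] / 0.03 = 3350 × 11.296073 = 37,841.8450
Discount back 8 years: 37,841.8450 × (1+0.03)^(−8) = 37,841.8450 × 0.789409 = 29,872.7019

£29,873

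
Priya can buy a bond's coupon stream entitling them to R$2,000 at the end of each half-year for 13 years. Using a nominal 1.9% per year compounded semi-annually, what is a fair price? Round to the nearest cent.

R$45,883.80

With 2 periods per year: i = 0.0095, n = 26.
PV = 2000 × [1 − (1+0.0095)^(−26)] / 0.0095 = 2000 × 22.941902 = 45,883.8032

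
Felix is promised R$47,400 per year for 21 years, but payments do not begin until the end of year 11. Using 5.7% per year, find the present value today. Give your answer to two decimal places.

R$328,563.45

Value one period before first payment (t=10): 47400 × [1 − (1+0.057)^(−21)] / 0.057 = 47400 × 12.066763 = 571,964.5624
PV₀ = 571,964.5624 / (1+0.057)^10 = 571,964.5624 / 1.740804 = 328,563.4490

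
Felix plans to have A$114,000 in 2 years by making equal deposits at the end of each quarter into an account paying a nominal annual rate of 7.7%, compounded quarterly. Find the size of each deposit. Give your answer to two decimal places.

A$13,317.35

Periodic rate i = 0.077/4 = 0.01925; n = 2 × 4 = 8 periods.
PMT = 114000 / ( [(1+0.01925)^8 − 1] / 0.01925 ) = 114000 / 8.560259 = 13,317.3547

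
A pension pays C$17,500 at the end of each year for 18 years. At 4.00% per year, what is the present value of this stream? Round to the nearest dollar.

PV = 17500 × [1 − (1+0.04)^(−18)] / 0.04 = 17500 × 12.659297 = 221,537.6971

C$221,538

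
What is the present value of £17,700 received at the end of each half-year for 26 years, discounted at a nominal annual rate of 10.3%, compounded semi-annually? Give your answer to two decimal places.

i = 0.103/2 = 0.0515 per half-year; n = 26·2 = 52.
PV = 17700 × [1 − (1+0.0515)^(−52)] / 0.0515 = 17700 × 17.991506 = 318,449.6527

£318,449.65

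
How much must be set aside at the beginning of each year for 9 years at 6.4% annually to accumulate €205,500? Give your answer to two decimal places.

€16,531.21

FV-annuity factor × (1+i) = 12.431032; PMT = 205500 / 12.431032 = 16,531.2099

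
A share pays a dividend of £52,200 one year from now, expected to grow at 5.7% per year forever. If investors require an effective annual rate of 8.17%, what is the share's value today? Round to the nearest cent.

PV = PMT / (i − g) = 52200 / (0.0817 − 0.057) = 52200 / 0.024700 = 2,113,360.3239

£2,113,360.32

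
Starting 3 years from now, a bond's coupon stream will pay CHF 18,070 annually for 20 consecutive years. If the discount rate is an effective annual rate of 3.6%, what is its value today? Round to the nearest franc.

CHF 237,129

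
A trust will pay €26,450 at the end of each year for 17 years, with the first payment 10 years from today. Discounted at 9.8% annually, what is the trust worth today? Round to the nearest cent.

€92,610.08

Value one period before first payment (t=9): 26450 × [1 − (1+0.098)^(−17)] / 0.098 = 26450 × 8.121826 = 214,822.2854
PV₀ = 214,822.2854 / (1+0.098)^9 = 214,822.2854 / 2.319643 = 92,610.0826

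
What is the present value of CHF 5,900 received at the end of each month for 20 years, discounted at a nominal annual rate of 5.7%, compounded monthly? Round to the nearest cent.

CHF 843,782.77

With 12 periods per year: i = 0.00475, n = 240.
PV = 5900 × [1 − (1+0.00475)^(−240)] / 0.00475 = 5900 × 143.014028 = 843,782.7672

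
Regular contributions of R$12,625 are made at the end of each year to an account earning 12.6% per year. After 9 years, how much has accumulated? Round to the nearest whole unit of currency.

R$191,347

FV = PMT · [(1+i)^n − 1] / i = 12625 · 15.156206 = 191,347.0966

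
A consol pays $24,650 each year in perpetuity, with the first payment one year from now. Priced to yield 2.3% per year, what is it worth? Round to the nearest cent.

PV = PMT / i = 24650 / 0.023 = 1,071,739.1304

$1,071,739.13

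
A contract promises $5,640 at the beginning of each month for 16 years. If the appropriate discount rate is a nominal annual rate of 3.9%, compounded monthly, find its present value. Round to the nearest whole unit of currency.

With 12 periods per year: i = 0.00325, n = 192.
PV = PMT · [1 − (1+i)^(−n)] / i × (1+i) = 5640 · 143.128474 = 807,244.5946
(Beginning-of-period payments → annuity-due factor ×(1+i).)

$807,245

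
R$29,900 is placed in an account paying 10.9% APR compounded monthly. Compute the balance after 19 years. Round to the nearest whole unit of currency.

R$234,982

Periodic rate i = 0.109/12 = 0.00908333; n = 19 × 12 = 228 periods.
FV = PV·(1+i)^n = 29,900 × 7.858932 = 234,982.0811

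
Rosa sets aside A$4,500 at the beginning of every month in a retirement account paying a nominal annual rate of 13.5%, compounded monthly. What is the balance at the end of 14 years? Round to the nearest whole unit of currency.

A$2,244,929

With 12 periods per year: i = 0.01125, n = 168.
Accumulation factor s(168|0.01125) × (1+i) = 498.873188; FV = 4500 × 498.873188 = 2,244,929.3446
(annuity-due: payments at period start, so ×(1+i).)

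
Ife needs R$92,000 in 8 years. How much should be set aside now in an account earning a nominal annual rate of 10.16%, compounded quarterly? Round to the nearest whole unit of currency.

R$41,229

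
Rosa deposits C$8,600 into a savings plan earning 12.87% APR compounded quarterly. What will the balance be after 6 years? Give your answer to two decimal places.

Periodic rate i = 0.1287/4 = 0.032175; n = 6 × 4 = 24 periods.
FV = 8,600 × (1 + 0.032175)^24 = 18,389.8638

C$18,389.86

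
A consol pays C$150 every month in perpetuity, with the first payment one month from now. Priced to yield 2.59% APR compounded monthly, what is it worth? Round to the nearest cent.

C$69,498.07

Periodic rate i = 0.0259/12 = 0.00215833.
PV = PMT / i = 150 / 0.00215833 = 69,498.0695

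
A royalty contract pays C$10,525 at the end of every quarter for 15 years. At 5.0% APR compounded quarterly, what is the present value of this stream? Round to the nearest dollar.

With 4 periods per year: i = 0.0125, n = 60.
Annuity factor a(60|0.0125) = 42.034592; PV = 10525 × 42.034592 = 442,414.0786

C$442,414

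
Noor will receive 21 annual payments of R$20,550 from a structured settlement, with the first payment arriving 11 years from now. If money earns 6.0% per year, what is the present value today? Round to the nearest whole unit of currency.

PV at t=10 (ordinary 21-year annuity): 20550 × a(21|0.06) = 20550 × 11.764077 = 241,751.7746
Discount back 10 years: 241,751.7746 × (1+0.06)^(−10) = 241,751.7746 × 0.558395 = 134,992.9282

R$134,993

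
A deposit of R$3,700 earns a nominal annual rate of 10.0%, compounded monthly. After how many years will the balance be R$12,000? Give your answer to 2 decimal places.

Periodic rate i = 0.1/12 = 0.00833333.
(1+i)^n = 12000/3700 = 3.24324, so n = ln 3.24324 / ln 1.00833 = 141.7763 months
= 141.7763/12 years

11.81 years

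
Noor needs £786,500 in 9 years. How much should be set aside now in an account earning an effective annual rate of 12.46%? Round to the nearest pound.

£273,348

PV = 786,500 / (1 + 0.1246)^9 = 786,500 / 2.877284 = 273,348.0716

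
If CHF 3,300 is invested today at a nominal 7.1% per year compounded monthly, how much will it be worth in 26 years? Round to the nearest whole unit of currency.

CHF 20,790

With 12 periods per year: i = 0.00591667, n = 312.
3,300 × (1+0.00591667)^312 = 3,300 × 6.300068 = 20,790.2231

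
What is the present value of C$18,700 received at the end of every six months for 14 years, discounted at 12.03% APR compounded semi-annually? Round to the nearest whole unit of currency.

C$250,311

i = 0.1203/2 = 0.06015 per half-year; n = 14·2 = 28.
Annuity factor a(28|0.06015) = 13.385593; PV = 18700 × 13.385593 = 250,310.5854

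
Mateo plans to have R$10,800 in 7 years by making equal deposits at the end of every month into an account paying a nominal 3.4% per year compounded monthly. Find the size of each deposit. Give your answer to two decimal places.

With 12 periods per year: i = 0.00283333, n = 84.
FV-annuity factor = 94.687872; PMT = 10800 / 94.687872 = 114.0590

R$114.06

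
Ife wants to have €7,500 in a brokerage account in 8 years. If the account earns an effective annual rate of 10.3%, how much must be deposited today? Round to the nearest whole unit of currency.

€3,423

PV = 7,500 / (1 + 0.103)^8 = 7,500 / 2.190807 = 3,423.3962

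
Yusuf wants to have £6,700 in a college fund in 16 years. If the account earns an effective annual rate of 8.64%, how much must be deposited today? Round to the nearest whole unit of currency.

PV = 6,700 / (1 + 0.0864)^16 = 6,700 / 3.765617 = 1,779.2570

£1,779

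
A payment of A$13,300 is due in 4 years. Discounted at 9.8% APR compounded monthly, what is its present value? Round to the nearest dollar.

Periodic rate i = 0.098/12 = 0.00816667; n = 4 × 12 = 48 periods.
Discount factor = (1+0.00816667)^(−48) = 0.676781; PV = 13,300 × 0.676781 = 9,001.1832

A$9,001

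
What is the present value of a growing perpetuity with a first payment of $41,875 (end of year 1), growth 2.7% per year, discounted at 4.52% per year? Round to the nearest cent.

$2,300,824.18

PV = D₁/(r − g) = 41875/(0.0452 − 0.027) = 2,300,824.1758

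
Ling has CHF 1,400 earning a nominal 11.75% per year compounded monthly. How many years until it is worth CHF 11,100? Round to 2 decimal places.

17.71 years

Periodic rate i = 0.1175/12 = 0.00979167.
(1+i)^n = 11100/1400 = 7.92857, so n = ln 7.92857 / ln 1.00979 = 212.4861 months
= 212.4861/12 years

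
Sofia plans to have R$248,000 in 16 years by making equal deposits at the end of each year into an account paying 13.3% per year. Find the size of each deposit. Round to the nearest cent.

R$5,175.11

FV-annuity factor = 47.921675; PMT = 248000 / 47.921675 = 5,175.1113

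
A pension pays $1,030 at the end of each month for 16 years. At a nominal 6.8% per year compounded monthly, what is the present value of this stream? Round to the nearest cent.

Periodic rate i = 0.068/12 = 0.00566667; n = 16 × 12 = 192 periods.
Annuity factor a(192|0.00566667) = 116.836623; PV = 1030 × 116.836623 = 120,341.7220

$120,341.72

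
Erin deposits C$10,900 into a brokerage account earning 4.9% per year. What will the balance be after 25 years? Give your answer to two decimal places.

C$36,042.40

10,900 × (1+0.049)^25 = 10,900 × 3.306642 = 36,042.4001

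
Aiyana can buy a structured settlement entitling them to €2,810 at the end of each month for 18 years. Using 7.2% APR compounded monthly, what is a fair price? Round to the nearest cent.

€339,688.83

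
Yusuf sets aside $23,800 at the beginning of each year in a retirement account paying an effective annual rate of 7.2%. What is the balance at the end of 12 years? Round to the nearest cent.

FV = PMT · [(1+i)^n − 1] / i × (1+i) = 23800 · 19.403656 = 461,807.0079
(annuity-due: payments at period start, so ×(1+i).)

$461,807.01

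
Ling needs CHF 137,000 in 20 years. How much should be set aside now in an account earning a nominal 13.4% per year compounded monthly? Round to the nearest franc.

CHF 9,534

i = 0.134/12 = 0.0111667 per month; n = 20·12 = 240.
PV = 137,000 / (1 + 0.0111667)^240 = 137,000 / 14.370064 = 9,533.7086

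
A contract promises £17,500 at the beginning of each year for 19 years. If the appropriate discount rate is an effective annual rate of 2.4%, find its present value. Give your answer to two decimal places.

Annuity factor a(19|0.024) × (1+i) = 15.477898; PV = 17500 × 15.477898 = 270,863.2159
(Beginning-of-period payments → annuity-due factor ×(1+i).)

£270,863.22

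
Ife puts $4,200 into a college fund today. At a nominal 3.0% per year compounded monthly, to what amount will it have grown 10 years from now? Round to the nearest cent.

With 12 periods per year: i = 0.0025, n = 120.
4,200 × (1+0.0025)^120 = 4,200 × 1.349354 = 5,667.2849

$5,667.28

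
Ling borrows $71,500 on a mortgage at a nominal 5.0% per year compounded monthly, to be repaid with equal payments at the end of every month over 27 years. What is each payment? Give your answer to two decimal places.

Periodic rate i = 0.05/12 = 0.00416667; n = 27 × 12 = 324 periods.
PMT = 71500 / ( [1 − (1+0.00416667)^(−324)] / 0.00416667 ) = 71500 / 177.607590 = 402.5729

$402.57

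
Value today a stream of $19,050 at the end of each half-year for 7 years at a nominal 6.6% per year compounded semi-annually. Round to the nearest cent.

With 2 periods per year: i = 0.033, n = 14.
PV = 19050 × [1 − (1+0.033)^(−14)] / 0.033 = 19050 × 11.068501 = 210,854.9475

$210,854.95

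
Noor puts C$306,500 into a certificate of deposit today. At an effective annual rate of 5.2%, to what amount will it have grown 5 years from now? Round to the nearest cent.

C$394,920.05

FV = 306,500 × (1 + 0.052)^5 = 394,920.0451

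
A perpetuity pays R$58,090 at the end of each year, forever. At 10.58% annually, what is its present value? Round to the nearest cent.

R$549,054.82

PV = C/r = 58090/0.1058 = 549,054.8204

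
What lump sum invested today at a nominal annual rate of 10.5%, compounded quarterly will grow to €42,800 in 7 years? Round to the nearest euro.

With 4 periods per year: i = 0.02625, n = 28.
Discount factor = (1+0.02625)^(−28) = 0.484073; PV = 42,800 × 0.484073 = 20,718.3424

€20,718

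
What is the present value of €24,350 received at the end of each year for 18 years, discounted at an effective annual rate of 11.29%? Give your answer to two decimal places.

€184,229.49

Annuity factor a(18|0.1129) = 7.565893; PV = 24350 × 7.565893 = 184,229.4873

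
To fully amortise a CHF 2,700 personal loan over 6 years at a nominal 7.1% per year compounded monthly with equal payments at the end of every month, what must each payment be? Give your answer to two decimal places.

i = 0.071/12 = 0.00591667 per month; n = 6·12 = 72.
Annuity-PV factor = 58.489569; PMT = 2700 / 58.489569 = 46.1621

CHF 46.16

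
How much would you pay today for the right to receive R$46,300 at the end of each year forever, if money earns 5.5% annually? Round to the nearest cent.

R$841,818.18

PV = C/r = 46300/0.055 = 841,818.1818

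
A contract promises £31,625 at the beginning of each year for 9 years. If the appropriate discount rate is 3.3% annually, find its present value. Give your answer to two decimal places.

Annuity factor a(9|0.033) × (1+i) = 7.931697; PV = 31625 × 7.931697 = 250,839.9194
(Beginning-of-period payments → annuity-due factor ×(1+i).)

£250,839.92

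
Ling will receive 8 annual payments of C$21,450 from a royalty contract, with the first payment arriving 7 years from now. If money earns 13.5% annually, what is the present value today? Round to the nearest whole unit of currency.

C$47,335

PV at t=6 (ordinary 8-year annuity): 21450 × a(8|0.135) = 21450 × 4.717735 = 101,195.4222
Discount back 6 years: 101,195.4222 × (1+0.135)^(−6) = 101,195.4222 × 0.467762 = 47,335.3614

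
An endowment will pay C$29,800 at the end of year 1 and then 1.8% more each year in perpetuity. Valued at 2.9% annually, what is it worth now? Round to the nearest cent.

C$2,709,090.91

PV = PMT / (i − g) = 29800 / (0.029 − 0.018) = 29800 / 0.011000 = 2,709,090.9091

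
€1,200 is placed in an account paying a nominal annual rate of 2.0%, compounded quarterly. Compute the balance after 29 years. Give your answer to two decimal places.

€2,140.15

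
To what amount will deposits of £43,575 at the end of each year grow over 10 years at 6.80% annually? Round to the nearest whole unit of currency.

Accumulation factor s(10|0.068) = 13.686616; FV = 43575 × 13.686616 = 596,394.3063

£596,394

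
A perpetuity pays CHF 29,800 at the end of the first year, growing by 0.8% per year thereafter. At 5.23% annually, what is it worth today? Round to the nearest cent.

PV = PMT / (i − g) = 29800 / (0.0523 − 0.008) = 29800 / 0.044300 = 672,686.2302

CHF 672,686.23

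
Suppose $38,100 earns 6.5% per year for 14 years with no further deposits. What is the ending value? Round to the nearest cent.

FV = 38,100 × (1 + 0.065)^14 = 92,006.7064

$92,006.71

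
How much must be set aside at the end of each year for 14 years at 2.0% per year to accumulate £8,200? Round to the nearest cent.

PMT = 8200 / ( [(1+0.02)^14 − 1] / 0.02 ) = 8200 / 15.973938 = 513.3362

£513.34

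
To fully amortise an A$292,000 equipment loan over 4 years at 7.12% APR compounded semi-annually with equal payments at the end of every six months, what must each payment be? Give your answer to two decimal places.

A$42,585.62

Periodic rate i = 0.0712/2 = 0.0356; n = 4 × 2 = 8 periods.
Annuity-PV factor = 6.856775; PMT = 292000 / 6.856775 = 42,585.6192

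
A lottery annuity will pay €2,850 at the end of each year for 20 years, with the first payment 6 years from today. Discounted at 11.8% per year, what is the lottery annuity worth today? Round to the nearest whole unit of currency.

PV at t=5 (ordinary 20-year annuity): 2850 × a(20|0.118) = 2850 × 7.564072 = 21,557.6056
PV₀ = 21,557.6056 / (1+0.118)^5 = 21,557.6056 / 1.746663 = 12,342.1694

€12,342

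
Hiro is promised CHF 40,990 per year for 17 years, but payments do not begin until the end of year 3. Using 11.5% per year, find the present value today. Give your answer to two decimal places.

CHF 241,645.23

Value one period before first payment (t=2): 40990 × [1 − (1+0.115)^(−17)] / 0.115 = 40990 × 7.329090 = 300,419.3967
Discount back 2 years: 300,419.3967 × (1+0.115)^(−2) = 300,419.3967 × 0.804360 = 241,645.2345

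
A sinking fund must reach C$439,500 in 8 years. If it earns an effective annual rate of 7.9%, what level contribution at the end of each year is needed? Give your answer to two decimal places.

C$41,469.00

PMT = 439500 / ( [(1+0.079)^8 − 1] / 0.079 ) = 439500 / 10.598278 = 41,469.0007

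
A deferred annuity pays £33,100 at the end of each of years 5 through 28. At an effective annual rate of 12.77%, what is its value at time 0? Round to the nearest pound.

Value one period before first payment (t=4): 33100 × [1 − (1+0.1277)^(−24)] / 0.1277 = 33100 × 7.393167 = 244,713.8291
Discount back 4 years: 244,713.8291 × (1+0.1277)^(−4) = 244,713.8291 × 0.618338 = 151,315.7695

£151,316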